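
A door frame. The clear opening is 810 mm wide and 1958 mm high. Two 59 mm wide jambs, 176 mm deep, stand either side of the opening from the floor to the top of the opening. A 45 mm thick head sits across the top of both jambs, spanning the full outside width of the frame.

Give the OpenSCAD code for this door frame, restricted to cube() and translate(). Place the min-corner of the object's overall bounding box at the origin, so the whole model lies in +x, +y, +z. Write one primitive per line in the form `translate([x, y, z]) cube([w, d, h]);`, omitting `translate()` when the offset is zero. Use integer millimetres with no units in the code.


cube([59, 176, 1958]);
translate([869, 0, 0]) cube([59, 176, 1958]);
translate([0, 0, 1958]) cube([928, 176, 45]);


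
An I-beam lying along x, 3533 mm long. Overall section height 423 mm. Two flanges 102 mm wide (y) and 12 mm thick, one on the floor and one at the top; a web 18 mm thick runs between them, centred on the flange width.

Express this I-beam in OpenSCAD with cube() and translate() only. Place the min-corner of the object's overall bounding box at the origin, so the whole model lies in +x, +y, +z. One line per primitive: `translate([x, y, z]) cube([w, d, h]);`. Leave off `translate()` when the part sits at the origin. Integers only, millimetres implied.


cube([3533, 102, 12]);
translate([0, 42, 12]) cube([3533, 18, 399]);
translate([0, 0, 411]) cube([3533, 102, 12]);


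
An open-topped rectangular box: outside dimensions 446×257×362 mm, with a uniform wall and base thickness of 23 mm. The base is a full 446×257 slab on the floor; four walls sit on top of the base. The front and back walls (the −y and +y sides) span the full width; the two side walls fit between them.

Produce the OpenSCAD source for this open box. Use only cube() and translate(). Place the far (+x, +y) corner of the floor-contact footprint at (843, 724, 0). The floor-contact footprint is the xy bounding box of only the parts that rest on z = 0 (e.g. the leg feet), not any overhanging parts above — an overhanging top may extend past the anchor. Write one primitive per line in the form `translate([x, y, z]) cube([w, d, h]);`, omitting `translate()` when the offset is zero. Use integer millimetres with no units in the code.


translate([397, 467, 0]) cube([446, 257, 23]);
translate([397, 467, 23]) cube([446, 23, 339]);
translate([397, 701, 23]) cube([446, 23, 339]);
translate([397, 490, 23]) cube([23, 211, 339]);
translate([820, 490, 23]) cube([23, 211, 339]);


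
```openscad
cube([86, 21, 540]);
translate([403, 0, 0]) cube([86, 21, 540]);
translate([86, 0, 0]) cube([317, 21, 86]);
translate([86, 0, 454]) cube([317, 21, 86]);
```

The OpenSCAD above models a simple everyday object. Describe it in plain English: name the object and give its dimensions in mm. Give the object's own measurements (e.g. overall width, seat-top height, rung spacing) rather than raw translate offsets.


A rectangular picture frame lying in the x–z plane (depth along y). The opening is 317 mm wide (x) by 368 mm tall (z), surrounded by a border 86 mm wide on all four sides. The frame is 21 mm deep and is made of two full-height vertical stiles with two horizontal rails fitted between them.


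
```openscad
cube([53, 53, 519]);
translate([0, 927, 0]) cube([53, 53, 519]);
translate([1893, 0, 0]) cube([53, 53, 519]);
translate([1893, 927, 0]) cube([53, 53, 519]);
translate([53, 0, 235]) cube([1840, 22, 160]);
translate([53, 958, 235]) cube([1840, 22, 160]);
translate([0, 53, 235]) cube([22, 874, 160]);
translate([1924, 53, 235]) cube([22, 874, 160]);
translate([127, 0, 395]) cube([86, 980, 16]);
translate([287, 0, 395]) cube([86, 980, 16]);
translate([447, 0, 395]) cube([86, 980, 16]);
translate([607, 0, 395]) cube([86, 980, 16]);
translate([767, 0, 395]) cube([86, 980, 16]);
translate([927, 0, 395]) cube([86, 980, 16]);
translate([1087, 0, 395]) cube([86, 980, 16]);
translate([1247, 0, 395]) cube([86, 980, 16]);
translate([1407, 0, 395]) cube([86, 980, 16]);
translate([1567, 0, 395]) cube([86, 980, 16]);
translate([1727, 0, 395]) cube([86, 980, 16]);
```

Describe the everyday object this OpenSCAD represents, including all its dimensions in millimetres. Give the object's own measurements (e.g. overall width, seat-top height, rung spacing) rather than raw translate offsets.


A bed frame 1946 mm long (x) by 980 mm wide (y). Four 53×53 mm corner posts, 519 mm tall, at the corners of the footprint. Four rails of 22 mm thickness and 160 mm height run between adjacent posts with their undersides at z = 235 mm, their outer faces flush with the outside of the frame (the two x-running rails run between the posts' inner faces; the two y-running rails run between the posts' inner faces). 11 slats, each 86 mm wide (x) and 16 mm thick, lie across the top of the two x-running rails, running the full 980 mm width of the frame in y; along x they sit between the end posts with a 74 mm gap after the −x posts and between neighbouring slats, leaving 80 mm before the +x posts.


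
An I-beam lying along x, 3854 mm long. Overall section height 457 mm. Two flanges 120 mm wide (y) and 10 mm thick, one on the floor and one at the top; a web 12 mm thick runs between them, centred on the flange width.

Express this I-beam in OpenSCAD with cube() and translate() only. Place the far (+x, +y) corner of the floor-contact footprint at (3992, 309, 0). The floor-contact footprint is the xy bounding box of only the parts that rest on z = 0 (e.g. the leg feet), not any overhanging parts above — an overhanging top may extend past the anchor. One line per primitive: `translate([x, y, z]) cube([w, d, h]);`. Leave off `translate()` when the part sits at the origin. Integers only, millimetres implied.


translate([138, 189, 0]) cube([3854, 120, 10]);
translate([138, 243, 10]) cube([3854, 12, 437]);
translate([138, 189, 447]) cube([3854, 120, 10]);


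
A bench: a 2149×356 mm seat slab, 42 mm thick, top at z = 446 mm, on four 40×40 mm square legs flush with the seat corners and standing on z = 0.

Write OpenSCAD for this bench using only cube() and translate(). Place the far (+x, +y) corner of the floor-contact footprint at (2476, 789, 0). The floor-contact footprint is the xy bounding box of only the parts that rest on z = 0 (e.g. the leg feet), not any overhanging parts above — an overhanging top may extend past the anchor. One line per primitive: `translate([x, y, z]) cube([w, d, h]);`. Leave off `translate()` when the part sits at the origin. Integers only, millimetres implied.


// leg_h = 446 − 42 = 404
translate([327, 433, 404]) cube([2149, 356, 42]);
translate([327, 433, 0]) cube([40, 40, 404]);
translate([327, 749, 0]) cube([40, 40, 404]);
translate([2436, 433, 0]) cube([40, 40, 404]);
translate([2436, 749, 0]) cube([40, 40, 404]);


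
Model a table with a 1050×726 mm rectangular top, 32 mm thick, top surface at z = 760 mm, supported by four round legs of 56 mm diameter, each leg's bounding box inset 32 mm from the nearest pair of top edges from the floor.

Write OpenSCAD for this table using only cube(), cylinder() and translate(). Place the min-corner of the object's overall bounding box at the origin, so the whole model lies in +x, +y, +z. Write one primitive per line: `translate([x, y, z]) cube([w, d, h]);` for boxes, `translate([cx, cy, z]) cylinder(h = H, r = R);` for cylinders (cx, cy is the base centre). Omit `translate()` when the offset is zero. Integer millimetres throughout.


translate([0, 0, 728]) cube([1050, 726, 32]);
translate([60, 60, 0]) cylinder(h = 728, r = 28);
translate([990, 60, 0]) cylinder(h = 728, r = 28);
translate([60, 666, 0]) cylinder(h = 728, r = 28);
translate([990, 666, 0]) cylinder(h = 728, r = 28);


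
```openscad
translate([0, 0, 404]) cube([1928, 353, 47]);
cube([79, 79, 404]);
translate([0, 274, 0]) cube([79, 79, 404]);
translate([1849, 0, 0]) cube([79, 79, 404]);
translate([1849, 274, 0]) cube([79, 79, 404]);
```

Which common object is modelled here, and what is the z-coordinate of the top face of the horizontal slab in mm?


A bench. The seat-top height is 451 mm.

A long slab on four corner posts — a bench. The slab sits at z = 404 with thickness 47, so the top is 404 + 47 = 451 mm.


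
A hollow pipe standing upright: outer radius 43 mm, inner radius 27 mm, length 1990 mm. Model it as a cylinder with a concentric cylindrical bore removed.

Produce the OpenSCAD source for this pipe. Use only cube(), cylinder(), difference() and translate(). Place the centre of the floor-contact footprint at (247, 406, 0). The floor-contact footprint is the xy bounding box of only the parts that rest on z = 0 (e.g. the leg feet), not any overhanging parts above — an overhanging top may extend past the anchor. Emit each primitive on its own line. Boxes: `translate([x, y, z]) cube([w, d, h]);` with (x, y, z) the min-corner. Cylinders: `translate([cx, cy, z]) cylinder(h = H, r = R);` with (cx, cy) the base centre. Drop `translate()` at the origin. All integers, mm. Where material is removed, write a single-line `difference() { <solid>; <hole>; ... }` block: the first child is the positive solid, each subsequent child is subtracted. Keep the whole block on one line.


difference() { translate([247, 406, 0]) cylinder(h = 1990, r = 43); translate([247, 406, 0]) cylinder(h = 1990, r = 27); }


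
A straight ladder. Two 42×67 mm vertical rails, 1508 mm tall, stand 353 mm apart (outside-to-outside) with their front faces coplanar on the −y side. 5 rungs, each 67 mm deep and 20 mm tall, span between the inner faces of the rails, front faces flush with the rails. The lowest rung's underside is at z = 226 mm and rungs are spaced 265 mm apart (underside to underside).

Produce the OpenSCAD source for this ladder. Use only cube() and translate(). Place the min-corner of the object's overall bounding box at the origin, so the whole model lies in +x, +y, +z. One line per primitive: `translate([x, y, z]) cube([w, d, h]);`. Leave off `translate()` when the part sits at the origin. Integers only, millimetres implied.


cube([42, 67, 1508]);
translate([311, 0, 0]) cube([42, 67, 1508]);
translate([42, 0, 226]) cube([269, 67, 20]);
translate([42, 0, 491]) cube([269, 67, 20]);
translate([42, 0, 756]) cube([269, 67, 20]);
translate([42, 0, 1021]) cube([269, 67, 20]);
translate([42, 0, 1286]) cube([269, 67, 20]);


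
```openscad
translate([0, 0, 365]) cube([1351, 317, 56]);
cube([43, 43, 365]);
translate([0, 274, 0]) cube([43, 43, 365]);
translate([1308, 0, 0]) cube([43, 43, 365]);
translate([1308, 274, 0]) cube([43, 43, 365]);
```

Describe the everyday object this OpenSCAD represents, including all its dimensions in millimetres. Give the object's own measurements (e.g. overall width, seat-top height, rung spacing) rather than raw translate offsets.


A bench: a 1351×317 mm seat slab, 56 mm thick, top at z = 421 mm, on four 43×43 mm square legs flush with the seat corners and standing on z = 0.


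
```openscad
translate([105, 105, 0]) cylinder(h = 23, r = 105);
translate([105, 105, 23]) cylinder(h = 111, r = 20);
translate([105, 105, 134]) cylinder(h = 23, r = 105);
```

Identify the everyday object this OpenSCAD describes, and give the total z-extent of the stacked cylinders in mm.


A spool. The overall height is 157 mm.

Three coaxial cylinders, large–small–large — a spool. Two 23 mm flanges and a 111 mm core give 23 + 111 + 23 = 157 mm.


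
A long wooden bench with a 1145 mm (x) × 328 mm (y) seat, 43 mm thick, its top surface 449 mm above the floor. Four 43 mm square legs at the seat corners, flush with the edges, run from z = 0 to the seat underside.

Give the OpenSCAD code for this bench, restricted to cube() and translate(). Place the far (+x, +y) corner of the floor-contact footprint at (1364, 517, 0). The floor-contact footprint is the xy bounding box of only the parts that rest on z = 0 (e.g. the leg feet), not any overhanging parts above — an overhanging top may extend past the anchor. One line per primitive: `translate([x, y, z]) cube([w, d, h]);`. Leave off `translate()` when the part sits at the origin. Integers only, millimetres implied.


// leg_h = 449 − 43 = 406
translate([219, 189, 406]) cube([1145, 328, 43]);
translate([219, 189, 0]) cube([43, 43, 406]);
translate([219, 474, 0]) cube([43, 43, 406]);
translate([1321, 189, 0]) cube([43, 43, 406]);
translate([1321, 474, 0]) cube([43, 43, 406]);


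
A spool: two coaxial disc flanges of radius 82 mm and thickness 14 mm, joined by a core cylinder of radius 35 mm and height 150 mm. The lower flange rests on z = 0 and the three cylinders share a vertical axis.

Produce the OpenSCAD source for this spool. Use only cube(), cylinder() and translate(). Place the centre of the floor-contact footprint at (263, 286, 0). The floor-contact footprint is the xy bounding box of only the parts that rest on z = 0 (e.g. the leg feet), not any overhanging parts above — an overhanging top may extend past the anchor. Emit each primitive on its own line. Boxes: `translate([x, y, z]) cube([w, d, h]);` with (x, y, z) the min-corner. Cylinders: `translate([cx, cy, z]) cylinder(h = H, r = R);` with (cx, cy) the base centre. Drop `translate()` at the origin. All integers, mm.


translate([263, 286, 0]) cylinder(h = 14, r = 82);
translate([263, 286, 14]) cylinder(h = 150, r = 35);
translate([263, 286, 164]) cylinder(h = 14, r = 82);


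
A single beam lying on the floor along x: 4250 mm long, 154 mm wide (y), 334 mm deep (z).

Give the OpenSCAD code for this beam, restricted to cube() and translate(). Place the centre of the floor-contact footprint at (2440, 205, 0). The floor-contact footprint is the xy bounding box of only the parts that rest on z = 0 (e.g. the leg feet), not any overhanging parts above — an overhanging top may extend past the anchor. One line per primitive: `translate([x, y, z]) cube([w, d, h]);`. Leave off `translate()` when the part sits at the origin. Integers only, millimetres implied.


translate([315, 128, 0]) cube([4250, 154, 334]);


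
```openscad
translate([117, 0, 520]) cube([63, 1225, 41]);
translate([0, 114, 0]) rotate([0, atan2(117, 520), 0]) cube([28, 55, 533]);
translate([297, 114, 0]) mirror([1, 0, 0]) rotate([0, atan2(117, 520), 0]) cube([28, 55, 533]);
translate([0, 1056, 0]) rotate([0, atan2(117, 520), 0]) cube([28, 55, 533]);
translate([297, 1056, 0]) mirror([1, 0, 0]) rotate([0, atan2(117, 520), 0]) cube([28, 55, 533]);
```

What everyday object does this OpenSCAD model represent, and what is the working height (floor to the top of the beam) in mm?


A sawhorse. The overall height is 561 mm.

A beam across two mirrored pairs of raked legs — a sawhorse. The beam's underside is at z = 520 (matching the legs' vertical rise in atan2(117, 520)) and the beam is 41 mm tall, so its top is at 520 + 41 = 561 mm. The raked legs top out at the beam's underside, so that is the highest point.


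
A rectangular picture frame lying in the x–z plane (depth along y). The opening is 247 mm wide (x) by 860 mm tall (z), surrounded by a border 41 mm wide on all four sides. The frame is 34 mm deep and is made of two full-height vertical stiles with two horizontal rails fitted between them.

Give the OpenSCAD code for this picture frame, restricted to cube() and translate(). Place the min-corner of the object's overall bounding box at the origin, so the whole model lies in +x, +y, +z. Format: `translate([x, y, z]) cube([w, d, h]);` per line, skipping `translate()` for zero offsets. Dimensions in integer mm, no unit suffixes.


cube([41, 34, 942]);
translate([288, 0, 0]) cube([41, 34, 942]);
translate([41, 0, 0]) cube([247, 34, 41]);
translate([41, 0, 901]) cube([247, 34, 41]);


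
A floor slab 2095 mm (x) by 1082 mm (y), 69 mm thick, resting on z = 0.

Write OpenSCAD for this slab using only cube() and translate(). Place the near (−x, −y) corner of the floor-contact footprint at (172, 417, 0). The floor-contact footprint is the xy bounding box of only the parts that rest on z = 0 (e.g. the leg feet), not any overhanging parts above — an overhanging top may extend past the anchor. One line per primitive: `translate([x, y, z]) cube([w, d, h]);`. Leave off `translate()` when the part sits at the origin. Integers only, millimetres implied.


translate([172, 417, 0]) cube([2095, 1082, 69]);


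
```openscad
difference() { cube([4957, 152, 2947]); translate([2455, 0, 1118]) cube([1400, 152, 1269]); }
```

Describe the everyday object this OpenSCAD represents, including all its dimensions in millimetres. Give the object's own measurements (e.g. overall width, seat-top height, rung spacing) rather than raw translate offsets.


A wall 4957 mm long (x), 152 mm thick (y), 2947 mm tall, with a rectangular window opening cut through it. The opening is 1400 mm wide and 1269 mm tall; its sill is at z = 1118 mm and its near (−x) edge is 2455 mm from the wall's −x end. The opening passes through the full wall thickness.


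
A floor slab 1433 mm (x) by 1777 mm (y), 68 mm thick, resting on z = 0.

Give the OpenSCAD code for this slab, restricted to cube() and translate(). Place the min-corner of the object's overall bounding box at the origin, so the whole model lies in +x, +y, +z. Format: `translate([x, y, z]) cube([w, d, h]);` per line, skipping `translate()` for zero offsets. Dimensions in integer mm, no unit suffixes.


cube([1433, 1777, 68]);


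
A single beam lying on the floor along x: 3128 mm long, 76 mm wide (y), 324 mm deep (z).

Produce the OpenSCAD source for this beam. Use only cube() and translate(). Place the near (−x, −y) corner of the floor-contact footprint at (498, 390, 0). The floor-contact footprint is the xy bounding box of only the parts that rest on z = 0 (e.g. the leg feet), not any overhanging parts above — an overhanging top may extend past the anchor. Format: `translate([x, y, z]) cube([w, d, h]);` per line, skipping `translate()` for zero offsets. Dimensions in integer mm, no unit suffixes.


translate([498, 390, 0]) cube([3128, 76, 324]);


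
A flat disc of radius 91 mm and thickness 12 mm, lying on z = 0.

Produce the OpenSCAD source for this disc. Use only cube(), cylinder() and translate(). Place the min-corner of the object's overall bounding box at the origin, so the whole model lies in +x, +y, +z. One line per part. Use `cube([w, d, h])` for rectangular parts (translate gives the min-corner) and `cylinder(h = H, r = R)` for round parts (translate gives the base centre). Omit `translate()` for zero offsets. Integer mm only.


translate([91, 91, 0]) cylinder(h = 12, r = 91);


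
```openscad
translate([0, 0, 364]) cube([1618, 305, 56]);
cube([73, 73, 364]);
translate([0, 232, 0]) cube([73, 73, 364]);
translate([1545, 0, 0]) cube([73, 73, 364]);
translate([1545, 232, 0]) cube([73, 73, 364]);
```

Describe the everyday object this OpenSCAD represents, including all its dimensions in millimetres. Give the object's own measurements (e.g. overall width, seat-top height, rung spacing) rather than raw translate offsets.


A bench: a 1618×305 mm seat slab, 56 mm thick, top at z = 420 mm, on four 73×73 mm square legs flush with the seat corners and standing on z = 0.


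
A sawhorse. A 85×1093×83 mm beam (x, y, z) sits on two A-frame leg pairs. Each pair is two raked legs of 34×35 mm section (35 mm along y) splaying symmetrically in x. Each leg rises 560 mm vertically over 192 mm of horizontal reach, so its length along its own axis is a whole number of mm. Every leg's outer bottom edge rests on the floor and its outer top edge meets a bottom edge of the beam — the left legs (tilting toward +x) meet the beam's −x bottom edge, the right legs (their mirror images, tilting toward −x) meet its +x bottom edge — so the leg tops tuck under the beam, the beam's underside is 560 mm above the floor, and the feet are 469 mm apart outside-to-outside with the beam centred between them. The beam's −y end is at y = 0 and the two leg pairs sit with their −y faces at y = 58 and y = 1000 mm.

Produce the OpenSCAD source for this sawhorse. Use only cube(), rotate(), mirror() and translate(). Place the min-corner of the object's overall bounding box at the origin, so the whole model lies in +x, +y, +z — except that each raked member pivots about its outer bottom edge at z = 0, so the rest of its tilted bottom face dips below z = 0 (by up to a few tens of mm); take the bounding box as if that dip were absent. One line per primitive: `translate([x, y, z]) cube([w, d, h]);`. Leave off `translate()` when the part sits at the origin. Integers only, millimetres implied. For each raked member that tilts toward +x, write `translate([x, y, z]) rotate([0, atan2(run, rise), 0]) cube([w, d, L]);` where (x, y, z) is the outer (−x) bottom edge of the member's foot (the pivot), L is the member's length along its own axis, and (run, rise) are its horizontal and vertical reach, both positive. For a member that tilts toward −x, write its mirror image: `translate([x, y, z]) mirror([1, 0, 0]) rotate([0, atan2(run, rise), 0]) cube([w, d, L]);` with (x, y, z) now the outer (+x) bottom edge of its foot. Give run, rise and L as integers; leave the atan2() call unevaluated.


// leg length = √(192² + 560²) = 592
// right-leg outer foot x = 2·192 + 85 = 469
// beam min-corner = (192, 0, 560)
translate([192, 0, 560]) cube([85, 1093, 83]);
translate([0, 58, 0]) rotate([0, atan2(192, 560), 0]) cube([34, 35, 592]);
translate([469, 58, 0]) mirror([1, 0, 0]) rotate([0, atan2(192, 560), 0]) cube([34, 35, 592]);
translate([0, 1000, 0]) rotate([0, atan2(192, 560), 0]) cube([34, 35, 592]);
translate([469, 1000, 0]) mirror([1, 0, 0]) rotate([0, atan2(192, 560), 0]) cube([34, 35, 592]);


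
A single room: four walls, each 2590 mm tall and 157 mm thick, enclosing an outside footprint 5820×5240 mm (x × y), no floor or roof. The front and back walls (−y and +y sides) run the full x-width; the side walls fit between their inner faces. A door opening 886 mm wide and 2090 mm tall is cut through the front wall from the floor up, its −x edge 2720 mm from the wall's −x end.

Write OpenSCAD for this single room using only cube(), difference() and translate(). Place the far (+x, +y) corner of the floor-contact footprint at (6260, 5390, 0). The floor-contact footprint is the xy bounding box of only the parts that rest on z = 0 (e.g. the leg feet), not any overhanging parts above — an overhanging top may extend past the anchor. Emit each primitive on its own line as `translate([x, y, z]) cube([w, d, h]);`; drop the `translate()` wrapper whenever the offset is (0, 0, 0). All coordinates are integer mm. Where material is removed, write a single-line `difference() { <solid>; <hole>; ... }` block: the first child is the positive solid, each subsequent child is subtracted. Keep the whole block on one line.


difference() { translate([440, 150, 0]) cube([5820, 157, 2590]); translate([3160, 150, 0]) cube([886, 157, 2090]); }
translate([440, 5233, 0]) cube([5820, 157, 2590]);
translate([440, 307, 0]) cube([157, 4926, 2590]);
translate([6103, 307, 0]) cube([157, 4926, 2590]);


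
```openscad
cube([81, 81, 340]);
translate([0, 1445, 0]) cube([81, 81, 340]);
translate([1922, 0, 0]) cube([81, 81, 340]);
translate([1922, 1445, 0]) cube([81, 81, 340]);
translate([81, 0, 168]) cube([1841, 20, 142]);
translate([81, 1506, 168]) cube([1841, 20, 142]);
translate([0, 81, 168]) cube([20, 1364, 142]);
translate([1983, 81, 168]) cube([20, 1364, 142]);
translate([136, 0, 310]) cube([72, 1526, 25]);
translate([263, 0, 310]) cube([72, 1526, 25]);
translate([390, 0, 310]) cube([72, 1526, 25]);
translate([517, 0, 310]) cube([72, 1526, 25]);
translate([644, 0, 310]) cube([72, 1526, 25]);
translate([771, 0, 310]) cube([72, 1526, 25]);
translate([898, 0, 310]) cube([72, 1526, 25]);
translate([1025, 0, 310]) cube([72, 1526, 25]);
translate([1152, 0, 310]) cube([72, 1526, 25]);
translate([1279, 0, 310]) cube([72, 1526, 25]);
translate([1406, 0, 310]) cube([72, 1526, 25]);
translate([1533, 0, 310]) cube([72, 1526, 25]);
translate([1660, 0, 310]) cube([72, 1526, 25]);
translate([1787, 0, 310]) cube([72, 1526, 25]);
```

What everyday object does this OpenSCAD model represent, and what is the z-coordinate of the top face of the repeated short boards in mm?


A bed frame. The slat-top height is 335 mm.

Four posts, four rails, and a row of slats — a bed frame. Slats sit on the rails at z = 168 + 142 = 310; with slat thickness 25, the top is 335 mm.


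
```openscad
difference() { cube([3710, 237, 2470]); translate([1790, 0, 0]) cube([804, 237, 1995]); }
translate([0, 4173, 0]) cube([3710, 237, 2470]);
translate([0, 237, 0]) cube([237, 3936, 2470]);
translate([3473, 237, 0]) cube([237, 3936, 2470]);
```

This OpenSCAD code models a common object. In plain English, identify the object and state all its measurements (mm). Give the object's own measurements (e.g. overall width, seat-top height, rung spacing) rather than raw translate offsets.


A single room: four walls, each 2470 mm tall and 237 mm thick, enclosing an outside footprint 3710×4410 mm (x × y), no floor or roof. The front and back walls (−y and +y sides) run the full x-width; the side walls fit between their inner faces. A door opening 804 mm wide and 1995 mm tall is cut through the front wall from the floor up, its −x edge 1790 mm from the wall's −x end.


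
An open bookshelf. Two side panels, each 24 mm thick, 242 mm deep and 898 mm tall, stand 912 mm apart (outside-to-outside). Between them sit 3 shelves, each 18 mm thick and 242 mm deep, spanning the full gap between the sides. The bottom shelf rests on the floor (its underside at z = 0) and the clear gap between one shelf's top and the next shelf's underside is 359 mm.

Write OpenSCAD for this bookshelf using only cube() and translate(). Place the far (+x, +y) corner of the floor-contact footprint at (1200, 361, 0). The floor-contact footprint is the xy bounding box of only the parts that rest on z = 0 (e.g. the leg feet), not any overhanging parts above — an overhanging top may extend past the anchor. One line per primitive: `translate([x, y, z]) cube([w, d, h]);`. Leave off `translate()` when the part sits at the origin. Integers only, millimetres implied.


translate([288, 119, 0]) cube([24, 242, 898]);
translate([1176, 119, 0]) cube([24, 242, 898]);
translate([312, 119, 0]) cube([864, 242, 18]);
translate([312, 119, 377]) cube([864, 242, 18]);
translate([312, 119, 754]) cube([864, 242, 18]);


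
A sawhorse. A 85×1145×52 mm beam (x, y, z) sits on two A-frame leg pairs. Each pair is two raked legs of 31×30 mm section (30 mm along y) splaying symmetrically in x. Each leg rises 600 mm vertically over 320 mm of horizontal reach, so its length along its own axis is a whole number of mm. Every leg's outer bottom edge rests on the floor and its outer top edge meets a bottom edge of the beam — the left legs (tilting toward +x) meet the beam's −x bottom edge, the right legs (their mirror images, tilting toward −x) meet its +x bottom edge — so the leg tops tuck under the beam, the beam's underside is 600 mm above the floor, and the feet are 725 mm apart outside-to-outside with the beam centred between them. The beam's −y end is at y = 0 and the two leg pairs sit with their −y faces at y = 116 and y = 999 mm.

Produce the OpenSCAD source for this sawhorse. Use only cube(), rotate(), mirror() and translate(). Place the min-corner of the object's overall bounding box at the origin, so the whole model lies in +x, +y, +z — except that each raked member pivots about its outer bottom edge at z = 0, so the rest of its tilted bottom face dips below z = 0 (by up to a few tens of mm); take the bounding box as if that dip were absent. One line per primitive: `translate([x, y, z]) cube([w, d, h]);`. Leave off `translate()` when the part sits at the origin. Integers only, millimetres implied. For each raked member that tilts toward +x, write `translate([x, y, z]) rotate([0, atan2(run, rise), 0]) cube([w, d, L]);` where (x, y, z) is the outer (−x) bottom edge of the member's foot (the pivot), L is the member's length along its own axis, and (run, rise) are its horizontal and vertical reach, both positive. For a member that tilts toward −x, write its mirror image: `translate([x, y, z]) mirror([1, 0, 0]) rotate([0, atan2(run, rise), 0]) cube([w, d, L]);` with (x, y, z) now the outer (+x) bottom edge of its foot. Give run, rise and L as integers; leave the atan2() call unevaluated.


// leg length = √(320² + 600²) = 680
// right-leg outer foot x = 2·320 + 85 = 725
// beam min-corner = (320, 0, 600)
translate([320, 0, 600]) cube([85, 1145, 52]);
translate([0, 116, 0]) rotate([0, atan2(320, 600), 0]) cube([31, 30, 680]);
translate([725, 116, 0]) mirror([1, 0, 0]) rotate([0, atan2(320, 600), 0]) cube([31, 30, 680]);
translate([0, 999, 0]) rotate([0, atan2(320, 600), 0]) cube([31, 30, 680]);
translate([725, 999, 0]) mirror([1, 0, 0]) rotate([0, atan2(320, 600), 0]) cube([31, 30, 680]);


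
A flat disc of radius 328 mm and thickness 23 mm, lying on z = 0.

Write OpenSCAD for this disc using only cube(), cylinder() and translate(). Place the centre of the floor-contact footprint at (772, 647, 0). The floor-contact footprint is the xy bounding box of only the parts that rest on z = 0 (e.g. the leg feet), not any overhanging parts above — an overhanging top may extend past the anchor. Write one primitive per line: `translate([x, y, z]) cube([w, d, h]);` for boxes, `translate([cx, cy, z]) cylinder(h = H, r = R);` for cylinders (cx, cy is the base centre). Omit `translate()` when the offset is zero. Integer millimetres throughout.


translate([772, 647, 0]) cylinder(h = 23, r = 328);


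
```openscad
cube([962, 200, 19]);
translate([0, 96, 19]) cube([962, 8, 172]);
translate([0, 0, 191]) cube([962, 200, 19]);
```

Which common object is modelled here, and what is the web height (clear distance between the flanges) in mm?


An I-beam. The web height is 172 mm.

Two wide flanges with a thin centred web — an I-beam. Overall 210 mm minus two 19 mm flanges gives a web of 210 − 2·19 = 172 mm.


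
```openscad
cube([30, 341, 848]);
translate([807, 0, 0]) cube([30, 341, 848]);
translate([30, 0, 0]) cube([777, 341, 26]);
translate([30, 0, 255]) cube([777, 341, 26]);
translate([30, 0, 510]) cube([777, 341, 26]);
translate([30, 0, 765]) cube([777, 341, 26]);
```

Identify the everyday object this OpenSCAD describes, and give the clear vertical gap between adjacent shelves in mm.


A bookshelf. The clear shelf gap is 229 mm.

Two tall side panels with 4 horizontal boards between them — a bookshelf. The first two shelf undersides are at z = 0 and z = 255; with shelf thickness 26, the clear gap is 255 − 0 − 26 = 229 mm.


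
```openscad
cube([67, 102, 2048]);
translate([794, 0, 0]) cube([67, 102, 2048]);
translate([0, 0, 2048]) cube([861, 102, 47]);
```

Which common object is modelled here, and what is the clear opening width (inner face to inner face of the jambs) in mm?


A door frame. The clear opening width is 727 mm.

Two 2048 mm tall posts with a header on top — a door frame. The left jamb is 67 mm wide at x = 0; the right jamb starts at x = 794. The clear opening is 794 − 67 = 727 mm.


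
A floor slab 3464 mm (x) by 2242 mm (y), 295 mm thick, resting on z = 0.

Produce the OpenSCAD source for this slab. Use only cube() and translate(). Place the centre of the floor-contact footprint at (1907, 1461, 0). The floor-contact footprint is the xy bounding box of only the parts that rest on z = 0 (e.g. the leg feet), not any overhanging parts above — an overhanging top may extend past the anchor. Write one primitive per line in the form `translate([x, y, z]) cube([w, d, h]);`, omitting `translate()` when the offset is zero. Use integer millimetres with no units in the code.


translate([175, 340, 0]) cube([3464, 2242, 295]);


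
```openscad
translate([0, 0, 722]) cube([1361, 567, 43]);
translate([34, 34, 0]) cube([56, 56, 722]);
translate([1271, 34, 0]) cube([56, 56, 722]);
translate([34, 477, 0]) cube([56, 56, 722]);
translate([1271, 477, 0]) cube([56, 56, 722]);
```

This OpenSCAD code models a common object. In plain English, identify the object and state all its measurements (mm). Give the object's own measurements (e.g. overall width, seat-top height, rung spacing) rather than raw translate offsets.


A rectangular dining table. The top is 1361×567×43 mm with its upper surface at z = 765 mm. It stands on four 56×56 mm square legs, each inset 34 mm from the nearest pair of top edges, running from the floor to the underside of the top.


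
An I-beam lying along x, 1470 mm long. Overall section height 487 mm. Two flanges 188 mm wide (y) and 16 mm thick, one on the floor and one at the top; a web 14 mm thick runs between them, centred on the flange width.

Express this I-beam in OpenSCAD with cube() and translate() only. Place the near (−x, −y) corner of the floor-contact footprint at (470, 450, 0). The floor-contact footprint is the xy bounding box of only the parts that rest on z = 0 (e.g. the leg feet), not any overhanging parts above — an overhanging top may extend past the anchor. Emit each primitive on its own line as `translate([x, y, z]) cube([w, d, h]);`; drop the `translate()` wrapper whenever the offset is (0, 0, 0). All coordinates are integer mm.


translate([470, 450, 0]) cube([1470, 188, 16]);
translate([470, 537, 16]) cube([1470, 14, 455]);
translate([470, 450, 471]) cube([1470, 188, 16]);


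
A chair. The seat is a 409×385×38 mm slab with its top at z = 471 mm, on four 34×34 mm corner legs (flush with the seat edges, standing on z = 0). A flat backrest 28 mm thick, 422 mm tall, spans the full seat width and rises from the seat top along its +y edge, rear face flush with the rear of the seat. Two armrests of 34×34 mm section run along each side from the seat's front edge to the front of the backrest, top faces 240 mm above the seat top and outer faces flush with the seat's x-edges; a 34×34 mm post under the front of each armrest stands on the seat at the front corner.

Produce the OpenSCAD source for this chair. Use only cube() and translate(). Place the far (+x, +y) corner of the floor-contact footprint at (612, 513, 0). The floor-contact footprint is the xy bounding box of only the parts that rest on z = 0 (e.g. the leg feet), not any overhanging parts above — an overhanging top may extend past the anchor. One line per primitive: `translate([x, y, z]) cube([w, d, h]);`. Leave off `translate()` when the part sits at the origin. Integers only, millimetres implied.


translate([203, 128, 433]) cube([409, 385, 38]);
translate([203, 128, 0]) cube([34, 34, 433]);
translate([578, 128, 0]) cube([34, 34, 433]);
translate([203, 479, 0]) cube([34, 34, 433]);
translate([578, 479, 0]) cube([34, 34, 433]);
translate([203, 485, 471]) cube([409, 28, 422]);
translate([203, 128, 677]) cube([34, 357, 34]);
translate([578, 128, 677]) cube([34, 357, 34]);
translate([203, 128, 471]) cube([34, 34, 206]);
translate([578, 128, 471]) cube([34, 34, 206]);


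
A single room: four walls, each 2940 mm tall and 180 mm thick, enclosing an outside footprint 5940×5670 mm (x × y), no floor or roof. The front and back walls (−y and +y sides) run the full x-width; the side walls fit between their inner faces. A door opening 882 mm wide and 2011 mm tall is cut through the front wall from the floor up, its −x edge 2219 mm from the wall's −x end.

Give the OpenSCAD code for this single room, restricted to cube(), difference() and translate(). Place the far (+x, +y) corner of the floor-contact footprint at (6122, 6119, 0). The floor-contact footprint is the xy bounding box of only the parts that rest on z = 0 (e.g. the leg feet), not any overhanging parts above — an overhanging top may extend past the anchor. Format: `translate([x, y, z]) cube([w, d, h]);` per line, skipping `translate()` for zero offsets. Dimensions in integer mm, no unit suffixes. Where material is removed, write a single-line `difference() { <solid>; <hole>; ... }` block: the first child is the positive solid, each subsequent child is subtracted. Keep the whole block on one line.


difference() { translate([182, 449, 0]) cube([5940, 180, 2940]); translate([2401, 449, 0]) cube([882, 180, 2011]); }
translate([182, 5939, 0]) cube([5940, 180, 2940]);
translate([182, 629, 0]) cube([180, 5310, 2940]);
translate([5942, 629, 0]) cube([180, 5310, 2940]);


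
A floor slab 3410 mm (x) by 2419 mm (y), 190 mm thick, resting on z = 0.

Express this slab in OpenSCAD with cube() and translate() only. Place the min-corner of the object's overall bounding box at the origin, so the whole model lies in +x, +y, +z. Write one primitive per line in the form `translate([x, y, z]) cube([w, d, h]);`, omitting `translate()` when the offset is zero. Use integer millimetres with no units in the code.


cube([3410, 2419, 190]);


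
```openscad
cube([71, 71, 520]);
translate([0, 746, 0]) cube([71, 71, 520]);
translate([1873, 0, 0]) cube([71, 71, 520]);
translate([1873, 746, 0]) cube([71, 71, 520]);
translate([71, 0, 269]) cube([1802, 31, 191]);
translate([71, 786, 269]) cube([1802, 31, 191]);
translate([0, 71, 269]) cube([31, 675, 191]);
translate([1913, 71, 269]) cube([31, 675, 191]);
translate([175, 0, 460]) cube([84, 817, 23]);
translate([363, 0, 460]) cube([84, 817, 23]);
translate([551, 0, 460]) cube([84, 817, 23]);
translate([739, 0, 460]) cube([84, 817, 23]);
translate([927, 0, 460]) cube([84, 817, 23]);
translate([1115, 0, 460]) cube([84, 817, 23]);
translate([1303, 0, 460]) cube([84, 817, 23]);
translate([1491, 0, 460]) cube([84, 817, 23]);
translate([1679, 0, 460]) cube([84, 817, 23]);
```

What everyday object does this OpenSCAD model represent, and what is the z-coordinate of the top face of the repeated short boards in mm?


A bed frame. The slat-top height is 483 mm.

Four posts, four rails, and a row of slats — a bed frame. Slats sit on the rails at z = 269 + 191 = 460; with slat thickness 23, the top is 483 mm.


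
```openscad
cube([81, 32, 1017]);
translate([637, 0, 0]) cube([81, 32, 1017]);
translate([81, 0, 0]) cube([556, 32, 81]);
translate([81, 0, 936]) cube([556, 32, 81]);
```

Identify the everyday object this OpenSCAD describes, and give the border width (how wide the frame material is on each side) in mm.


A picture frame. The border width is 81 mm.

Four thin pieces enclosing a rectangular opening — a picture frame. The two full-height stiles are 1017 mm tall; the top rail sits at z = 936 and is 81 mm tall, so the border above the opening is 1017 − 936 = 81 mm, matching the stile x-width.


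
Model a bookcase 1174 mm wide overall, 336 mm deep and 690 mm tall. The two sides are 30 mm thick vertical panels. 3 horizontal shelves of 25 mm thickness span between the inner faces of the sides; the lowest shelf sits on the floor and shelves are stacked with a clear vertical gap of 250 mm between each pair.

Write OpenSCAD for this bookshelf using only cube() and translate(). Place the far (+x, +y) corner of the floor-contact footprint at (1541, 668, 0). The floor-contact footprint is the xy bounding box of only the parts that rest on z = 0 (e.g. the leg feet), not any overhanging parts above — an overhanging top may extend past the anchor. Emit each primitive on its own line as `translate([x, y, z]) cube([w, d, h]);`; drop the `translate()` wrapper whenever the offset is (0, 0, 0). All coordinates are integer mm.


translate([367, 332, 0]) cube([30, 336, 690]);
translate([1511, 332, 0]) cube([30, 336, 690]);
translate([397, 332, 0]) cube([1114, 336, 25]);
translate([397, 332, 275]) cube([1114, 336, 25]);
translate([397, 332, 550]) cube([1114, 336, 25]);


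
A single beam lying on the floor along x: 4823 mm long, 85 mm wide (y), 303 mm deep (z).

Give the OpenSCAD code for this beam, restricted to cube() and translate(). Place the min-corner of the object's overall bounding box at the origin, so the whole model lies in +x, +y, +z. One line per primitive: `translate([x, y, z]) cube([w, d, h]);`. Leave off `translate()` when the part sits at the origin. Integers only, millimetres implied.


cube([4823, 85, 303]);


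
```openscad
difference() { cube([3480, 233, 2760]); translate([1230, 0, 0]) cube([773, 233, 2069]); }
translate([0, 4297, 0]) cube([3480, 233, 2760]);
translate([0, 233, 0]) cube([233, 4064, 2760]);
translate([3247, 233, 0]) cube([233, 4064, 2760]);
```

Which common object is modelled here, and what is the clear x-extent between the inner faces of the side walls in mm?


A single room. The interior width is 3014 mm.

Four walls enclosing a rectangle with a door in the front wall — a room. Outside width 3480 minus two 233 mm walls gives 3014 mm.
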